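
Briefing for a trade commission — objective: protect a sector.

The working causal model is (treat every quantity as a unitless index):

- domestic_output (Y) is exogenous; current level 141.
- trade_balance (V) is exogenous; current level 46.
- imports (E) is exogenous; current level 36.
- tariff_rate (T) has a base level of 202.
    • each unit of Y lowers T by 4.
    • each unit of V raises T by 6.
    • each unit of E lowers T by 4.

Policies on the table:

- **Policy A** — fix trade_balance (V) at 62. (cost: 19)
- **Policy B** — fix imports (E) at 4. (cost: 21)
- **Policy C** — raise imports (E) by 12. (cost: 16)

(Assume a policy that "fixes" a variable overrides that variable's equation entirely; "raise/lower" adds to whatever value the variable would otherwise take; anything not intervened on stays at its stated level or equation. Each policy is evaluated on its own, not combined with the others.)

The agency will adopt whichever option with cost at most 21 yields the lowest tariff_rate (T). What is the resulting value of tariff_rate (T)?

-278

Policy A (V := 62):
  Y = 141
  V = 62
  E = 36
  T = 202 − 4·141 + 6·62 − 4·36 = -134
Policy B (E := 4):
  Y = 141
  V = 46
  E = 4
  T = 202 − 4·141 + 6·46 − 4·4 = -102
Policy C (E + 12):
  Y = 141
  V = 46
  E = 36 + 12 = 48
  T = 202 − 4·141 + 6·46 − 4·48 = -278
Comparing — Policy A: T=-134, Policy B: T=-102, Policy C: T=-278. Lowest is -278 (Policy C).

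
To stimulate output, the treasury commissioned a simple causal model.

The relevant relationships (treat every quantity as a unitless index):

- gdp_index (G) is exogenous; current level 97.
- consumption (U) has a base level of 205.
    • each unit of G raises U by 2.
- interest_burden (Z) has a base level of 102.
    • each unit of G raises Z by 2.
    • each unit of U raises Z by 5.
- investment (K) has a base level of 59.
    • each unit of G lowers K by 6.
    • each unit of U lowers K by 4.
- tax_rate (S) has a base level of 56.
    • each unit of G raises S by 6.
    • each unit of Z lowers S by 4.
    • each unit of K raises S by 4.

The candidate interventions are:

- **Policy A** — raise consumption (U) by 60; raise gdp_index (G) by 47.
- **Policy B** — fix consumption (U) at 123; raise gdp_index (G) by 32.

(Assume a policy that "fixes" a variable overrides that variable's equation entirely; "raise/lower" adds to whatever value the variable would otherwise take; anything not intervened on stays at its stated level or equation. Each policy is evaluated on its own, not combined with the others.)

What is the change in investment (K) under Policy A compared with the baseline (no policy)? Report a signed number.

-898

Baseline:
  G = 97
  U = 205 + 2·97 = 399
  K = 59 − 6·97 − 4·399 = -2119
Policy A (U + 60, G + 47):
  G = 97 + 47 = 144
  U = 205 + 2·144 (+60 from intervention) = 553
  K = 59 − 6·144 − 4·553 = -3017
Change in K: -3017 − (-2119) = -898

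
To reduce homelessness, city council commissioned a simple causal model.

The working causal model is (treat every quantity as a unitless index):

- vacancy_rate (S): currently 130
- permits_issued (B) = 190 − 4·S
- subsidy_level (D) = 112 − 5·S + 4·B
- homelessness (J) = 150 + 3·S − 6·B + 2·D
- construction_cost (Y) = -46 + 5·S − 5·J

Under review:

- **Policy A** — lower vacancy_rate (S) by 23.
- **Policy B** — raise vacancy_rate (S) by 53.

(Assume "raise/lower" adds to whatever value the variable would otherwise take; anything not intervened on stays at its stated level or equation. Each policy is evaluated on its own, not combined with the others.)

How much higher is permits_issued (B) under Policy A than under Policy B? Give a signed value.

304

Policy A (S − 23):
  S = 130 − 23 = 107
  B = 190 − 4·107 = -238
Policy B (S + 53):
  S = 130 + 53 = 183
  B = 190 − 4·183 = -542
B: -238 − (-542) = 304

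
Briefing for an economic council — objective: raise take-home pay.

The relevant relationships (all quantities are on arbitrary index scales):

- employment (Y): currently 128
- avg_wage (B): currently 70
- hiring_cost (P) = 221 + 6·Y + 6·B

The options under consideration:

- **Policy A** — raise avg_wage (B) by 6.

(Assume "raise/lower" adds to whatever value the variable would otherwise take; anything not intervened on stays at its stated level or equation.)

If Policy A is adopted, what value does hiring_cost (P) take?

1445

Policy A (B + 6):
  Y = 128
  B = 70 + 6 = 76
  P = 221 + 6·128 + 6·76 = 1445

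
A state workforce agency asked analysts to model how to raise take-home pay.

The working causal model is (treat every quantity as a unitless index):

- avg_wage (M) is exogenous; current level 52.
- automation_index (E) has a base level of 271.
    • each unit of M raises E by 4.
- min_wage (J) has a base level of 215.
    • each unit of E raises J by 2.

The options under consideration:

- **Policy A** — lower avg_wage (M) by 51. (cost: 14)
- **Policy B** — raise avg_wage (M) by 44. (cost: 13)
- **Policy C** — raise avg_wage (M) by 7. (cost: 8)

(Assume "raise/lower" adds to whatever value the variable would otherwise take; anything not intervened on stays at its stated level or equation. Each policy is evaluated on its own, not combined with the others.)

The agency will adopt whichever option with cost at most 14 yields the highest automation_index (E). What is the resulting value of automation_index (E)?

Policy A (M − 51):
  M = 52 − 51 = 1
  E = 271 + 4·1 = 275
Policy B (M + 44):
  M = 52 + 44 = 96
  E = 271 + 4·96 = 655
Policy C (M + 7):
  M = 52 + 7 = 59
  E = 271 + 4·59 = 507
Comparing — Policy A: E=275, Policy B: E=655, Policy C: E=507. Highest is 655 (Policy B).

655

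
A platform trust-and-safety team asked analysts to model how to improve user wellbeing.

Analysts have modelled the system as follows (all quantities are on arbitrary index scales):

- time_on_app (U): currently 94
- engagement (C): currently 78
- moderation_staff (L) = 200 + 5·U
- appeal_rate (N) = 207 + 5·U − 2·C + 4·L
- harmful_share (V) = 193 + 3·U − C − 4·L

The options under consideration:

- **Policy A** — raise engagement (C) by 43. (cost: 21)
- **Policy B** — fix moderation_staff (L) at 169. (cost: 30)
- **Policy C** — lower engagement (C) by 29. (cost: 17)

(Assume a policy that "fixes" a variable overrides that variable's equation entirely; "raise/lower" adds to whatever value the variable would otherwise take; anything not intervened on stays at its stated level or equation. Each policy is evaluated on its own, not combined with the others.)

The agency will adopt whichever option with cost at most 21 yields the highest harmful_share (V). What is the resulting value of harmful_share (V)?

Policy A (C + 43):
  U = 94
  C = 78 + 43 = 121
  L = 200 + 5·94 = 670
  V = 193 + 3·94 − 121 − 4·670 = -2326
Policy C (C − 29):
  U = 94
  C = 78 − 29 = 49
  L = 200 + 5·94 = 670
  V = 193 + 3·94 − 49 − 4·670 = -2254
Comparing — Policy A: V=-2326, Policy C: V=-2254. Highest is -2254 (Policy C).

-2254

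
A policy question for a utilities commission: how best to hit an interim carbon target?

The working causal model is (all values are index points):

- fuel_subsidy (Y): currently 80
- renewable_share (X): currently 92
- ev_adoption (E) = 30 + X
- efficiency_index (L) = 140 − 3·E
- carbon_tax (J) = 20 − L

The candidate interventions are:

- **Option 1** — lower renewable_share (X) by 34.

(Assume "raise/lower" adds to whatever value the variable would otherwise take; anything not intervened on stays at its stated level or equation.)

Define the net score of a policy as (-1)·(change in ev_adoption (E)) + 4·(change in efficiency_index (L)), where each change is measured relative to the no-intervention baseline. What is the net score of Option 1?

Baseline:
  X = 92
  E = 30 + 92 = 122
  L = 140 − 3·122 = -226
Option 1 (X − 34):
  X = 92 − 34 = 58
  E = 30 + 58 = 88
  L = 140 − 3·88 = -124
ΔE = 88 − 122 = -34; ΔL = -124 − (-226) = 102
Score = (-1)·(-34) + 4·102 = 442

442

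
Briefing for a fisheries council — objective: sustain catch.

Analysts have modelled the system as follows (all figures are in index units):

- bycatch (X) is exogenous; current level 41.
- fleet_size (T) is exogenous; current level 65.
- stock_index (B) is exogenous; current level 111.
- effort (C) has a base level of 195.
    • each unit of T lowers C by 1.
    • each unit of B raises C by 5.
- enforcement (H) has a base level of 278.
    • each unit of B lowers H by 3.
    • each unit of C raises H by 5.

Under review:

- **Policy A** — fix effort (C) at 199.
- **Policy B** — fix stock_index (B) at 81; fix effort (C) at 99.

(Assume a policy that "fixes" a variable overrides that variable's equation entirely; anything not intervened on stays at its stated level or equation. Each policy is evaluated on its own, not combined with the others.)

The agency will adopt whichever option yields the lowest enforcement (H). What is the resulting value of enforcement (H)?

530

Policy A (C := 199):
  T = 65
  B = 111
  C = 199
  H = 278 − 3·111 + 5·199 = 940
Policy B (B := 81, C := 99):
  T = 65
  B = 81
  C = 99
  H = 278 − 3·81 + 5·99 = 530
Comparing — Policy A: H=940, Policy B: H=530. Lowest is 530 (Policy B).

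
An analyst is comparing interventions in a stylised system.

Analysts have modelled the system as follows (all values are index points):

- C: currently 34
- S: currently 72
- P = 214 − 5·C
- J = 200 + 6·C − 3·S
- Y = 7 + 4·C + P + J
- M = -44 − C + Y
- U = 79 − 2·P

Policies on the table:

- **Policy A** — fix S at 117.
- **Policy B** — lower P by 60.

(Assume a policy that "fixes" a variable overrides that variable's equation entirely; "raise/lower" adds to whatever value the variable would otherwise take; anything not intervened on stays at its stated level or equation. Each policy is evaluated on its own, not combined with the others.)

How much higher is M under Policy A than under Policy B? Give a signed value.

-75

Policy A (S := 117):
  C = 34
  S = 117
  P = 214 − 5·34 = 44
  J = 200 + 6·34 − 3·117 = 53
  Y = 7 + 4·34 + 44 + 53 = 240
  M = -44 − 34 + 240 = 162
Policy B (P − 60):
  C = 34
  S = 72
  P = 214 − 5·34 (−60 from intervention) = -16
  J = 200 + 6·34 − 3·72 = 188
  Y = 7 + 4·34 + (-16) + 188 = 315
  M = -44 − 34 + 315 = 237
M: 162 − 237 = -75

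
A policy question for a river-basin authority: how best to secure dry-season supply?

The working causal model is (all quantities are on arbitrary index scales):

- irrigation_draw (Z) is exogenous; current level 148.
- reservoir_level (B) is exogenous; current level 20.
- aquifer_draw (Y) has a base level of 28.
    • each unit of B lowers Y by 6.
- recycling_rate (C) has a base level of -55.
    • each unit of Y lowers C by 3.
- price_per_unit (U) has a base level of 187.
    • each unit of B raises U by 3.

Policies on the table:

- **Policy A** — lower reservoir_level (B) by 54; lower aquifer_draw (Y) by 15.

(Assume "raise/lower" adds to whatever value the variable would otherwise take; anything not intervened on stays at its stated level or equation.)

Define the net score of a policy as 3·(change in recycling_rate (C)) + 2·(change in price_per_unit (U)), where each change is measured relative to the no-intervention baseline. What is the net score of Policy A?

Baseline:
  B = 20
  Y = 28 − 6·20 = -92
  C = -55 − 3·(-92) = 221
  U = 187 + 3·20 = 247
Policy A (B − 54, Y − 15):
  B = 20 − 54 = -34
  Y = 28 − 6·(-34) (−15 from intervention) = 217
  C = -55 − 3·217 = -706
  U = 187 + 3·(-34) = 85
ΔC = -706 − 221 = -927; ΔU = 85 − 247 = -162
Score = 3·(-927) + 2·(-162) = -3105

-3105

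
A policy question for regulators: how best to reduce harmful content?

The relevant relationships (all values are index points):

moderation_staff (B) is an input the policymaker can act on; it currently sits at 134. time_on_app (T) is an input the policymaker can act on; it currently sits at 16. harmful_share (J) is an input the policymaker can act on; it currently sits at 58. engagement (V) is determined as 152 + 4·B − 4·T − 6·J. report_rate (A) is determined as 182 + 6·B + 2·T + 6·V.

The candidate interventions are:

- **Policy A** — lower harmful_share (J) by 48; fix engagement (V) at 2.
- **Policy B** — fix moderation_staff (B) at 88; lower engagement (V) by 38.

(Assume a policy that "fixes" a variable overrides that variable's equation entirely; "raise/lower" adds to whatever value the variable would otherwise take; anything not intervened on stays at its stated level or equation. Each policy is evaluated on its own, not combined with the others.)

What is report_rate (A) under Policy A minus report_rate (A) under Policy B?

Policy A (J − 48, V := 2):
  B = 134
  T = 16
  J = 58 − 48 = 10
  V = 2
  A = 182 + 6·134 + 2·16 + 6·2 = 1030
Policy B (B := 88, V − 38):
  B = 88
  T = 16
  J = 58
  V = 152 + 4·88 − 4·16 − 6·58 (−38 from intervention) = 54
  A = 182 + 6·88 + 2·16 + 6·54 = 1066
A: 1030 − 1066 = -36

-36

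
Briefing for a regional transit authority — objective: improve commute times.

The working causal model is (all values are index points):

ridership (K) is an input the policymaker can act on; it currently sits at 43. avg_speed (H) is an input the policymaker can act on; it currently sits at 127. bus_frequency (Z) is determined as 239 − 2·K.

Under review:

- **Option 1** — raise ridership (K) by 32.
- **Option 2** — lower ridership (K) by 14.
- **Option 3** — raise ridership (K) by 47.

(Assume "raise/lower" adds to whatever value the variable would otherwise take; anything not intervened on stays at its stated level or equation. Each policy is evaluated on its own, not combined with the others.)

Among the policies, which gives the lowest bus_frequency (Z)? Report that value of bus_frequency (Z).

Option 1 (K + 32):
  K = 43 + 32 = 75
  Z = 239 − 2·75 = 89
Option 2 (K − 14):
  K = 43 − 14 = 29
  Z = 239 − 2·29 = 181
Option 3 (K + 47):
  K = 43 + 47 = 90
  Z = 239 − 2·90 = 59
Comparing — Option 1: Z=89, Option 2: Z=181, Option 3: Z=59. Lowest is 59 (Option 3).

59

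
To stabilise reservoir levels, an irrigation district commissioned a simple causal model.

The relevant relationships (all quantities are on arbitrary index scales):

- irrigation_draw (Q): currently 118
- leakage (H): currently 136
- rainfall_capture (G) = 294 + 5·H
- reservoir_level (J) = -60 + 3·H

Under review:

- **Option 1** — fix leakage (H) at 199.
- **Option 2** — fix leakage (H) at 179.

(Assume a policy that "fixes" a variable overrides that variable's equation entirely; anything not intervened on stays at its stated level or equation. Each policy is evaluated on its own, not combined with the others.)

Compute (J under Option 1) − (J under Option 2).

Option 1 (H := 199):
  H = 199
  J = -60 + 3·199 = 537
Option 2 (H := 179):
  H = 179
  J = -60 + 3·179 = 477
J: 537 − 477 = 60

60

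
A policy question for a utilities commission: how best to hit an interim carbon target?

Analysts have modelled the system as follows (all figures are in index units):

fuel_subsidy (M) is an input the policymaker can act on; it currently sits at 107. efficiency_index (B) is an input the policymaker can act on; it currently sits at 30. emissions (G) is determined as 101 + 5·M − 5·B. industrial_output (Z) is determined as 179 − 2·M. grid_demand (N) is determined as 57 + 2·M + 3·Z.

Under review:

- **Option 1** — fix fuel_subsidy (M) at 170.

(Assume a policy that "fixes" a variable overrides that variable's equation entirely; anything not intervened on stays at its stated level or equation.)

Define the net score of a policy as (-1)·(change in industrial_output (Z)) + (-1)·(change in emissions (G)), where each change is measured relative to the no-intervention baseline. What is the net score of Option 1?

Baseline:
  M = 107
  B = 30
  G = 101 + 5·107 − 5·30 = 486
  Z = 179 − 2·107 = -35
Option 1 (M := 170):
  M = 170
  B = 30
  G = 101 + 5·170 − 5·30 = 801
  Z = 179 − 2·170 = -161
ΔZ = -161 − (-35) = -126; ΔG = 801 − 486 = 315
Score = (-1)·(-126) + (-1)·315 = -189

-189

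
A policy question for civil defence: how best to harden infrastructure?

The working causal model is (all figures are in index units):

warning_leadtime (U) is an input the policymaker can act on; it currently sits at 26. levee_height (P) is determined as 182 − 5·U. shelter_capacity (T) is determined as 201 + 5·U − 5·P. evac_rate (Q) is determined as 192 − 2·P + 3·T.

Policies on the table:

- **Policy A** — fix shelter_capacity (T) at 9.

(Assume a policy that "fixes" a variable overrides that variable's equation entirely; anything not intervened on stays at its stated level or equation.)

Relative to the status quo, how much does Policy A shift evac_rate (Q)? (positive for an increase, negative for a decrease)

-186

Baseline:
  U = 26
  P = 182 − 5·26 = 52
  T = 201 + 5·26 − 5·52 = 71
  Q = 192 − 2·52 + 3·71 = 301
Policy A (T := 9):
  U = 26
  P = 182 − 5·26 = 52
  T = 9
  Q = 192 − 2·52 + 3·9 = 115
Change in Q: 115 − 301 = -186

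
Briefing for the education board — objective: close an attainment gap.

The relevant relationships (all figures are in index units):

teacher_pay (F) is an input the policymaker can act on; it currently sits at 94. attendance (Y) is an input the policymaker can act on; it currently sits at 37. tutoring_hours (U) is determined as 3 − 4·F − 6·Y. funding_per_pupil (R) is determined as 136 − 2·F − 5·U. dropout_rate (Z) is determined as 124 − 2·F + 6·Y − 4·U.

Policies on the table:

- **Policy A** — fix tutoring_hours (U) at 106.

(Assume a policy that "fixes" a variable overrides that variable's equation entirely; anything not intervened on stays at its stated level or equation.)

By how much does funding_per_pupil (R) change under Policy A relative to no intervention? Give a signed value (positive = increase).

Baseline:
  F = 94
  Y = 37
  U = 3 − 4·94 − 6·37 = -595
  R = 136 − 2·94 − 5·(-595) = 2923
Policy A (U := 106):
  F = 94
  Y = 37
  U = 106
  R = 136 − 2·94 − 5·106 = -582
Change in R: -582 − 2923 = -3505

-3505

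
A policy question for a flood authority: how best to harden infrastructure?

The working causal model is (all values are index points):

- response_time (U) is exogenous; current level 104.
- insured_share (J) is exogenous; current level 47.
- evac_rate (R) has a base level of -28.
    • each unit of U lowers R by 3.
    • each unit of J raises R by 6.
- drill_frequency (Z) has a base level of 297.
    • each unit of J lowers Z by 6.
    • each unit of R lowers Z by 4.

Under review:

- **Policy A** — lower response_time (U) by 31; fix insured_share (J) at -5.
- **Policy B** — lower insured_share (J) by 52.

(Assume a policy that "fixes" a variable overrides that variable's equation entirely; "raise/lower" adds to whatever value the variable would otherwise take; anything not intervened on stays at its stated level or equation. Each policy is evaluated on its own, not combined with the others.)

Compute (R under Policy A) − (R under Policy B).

Policy A (U − 31, J := -5):
  U = 104 − 31 = 73
  J = -5
  R = -28 − 3·73 + 6·(-5) = -277
Policy B (J − 52):
  U = 104
  J = 47 − 52 = -5
  R = -28 − 3·104 + 6·(-5) = -370
R: -277 − (-370) = 93

93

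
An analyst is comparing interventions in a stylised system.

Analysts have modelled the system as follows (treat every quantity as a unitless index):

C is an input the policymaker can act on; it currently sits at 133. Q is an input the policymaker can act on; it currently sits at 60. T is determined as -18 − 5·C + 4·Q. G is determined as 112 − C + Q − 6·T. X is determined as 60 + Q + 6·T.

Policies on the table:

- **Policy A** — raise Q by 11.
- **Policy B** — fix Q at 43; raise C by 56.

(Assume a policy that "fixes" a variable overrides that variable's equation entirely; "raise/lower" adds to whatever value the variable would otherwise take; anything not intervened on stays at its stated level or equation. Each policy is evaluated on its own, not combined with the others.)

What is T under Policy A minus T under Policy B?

Policy A (Q + 11):
  C = 133
  Q = 60 + 11 = 71
  T = -18 − 5·133 + 4·71 = -399
Policy B (Q := 43, C + 56):
  C = 133 + 56 = 189
  Q = 43
  T = -18 − 5·189 + 4·43 = -791
T: -399 − (-791) = 392

392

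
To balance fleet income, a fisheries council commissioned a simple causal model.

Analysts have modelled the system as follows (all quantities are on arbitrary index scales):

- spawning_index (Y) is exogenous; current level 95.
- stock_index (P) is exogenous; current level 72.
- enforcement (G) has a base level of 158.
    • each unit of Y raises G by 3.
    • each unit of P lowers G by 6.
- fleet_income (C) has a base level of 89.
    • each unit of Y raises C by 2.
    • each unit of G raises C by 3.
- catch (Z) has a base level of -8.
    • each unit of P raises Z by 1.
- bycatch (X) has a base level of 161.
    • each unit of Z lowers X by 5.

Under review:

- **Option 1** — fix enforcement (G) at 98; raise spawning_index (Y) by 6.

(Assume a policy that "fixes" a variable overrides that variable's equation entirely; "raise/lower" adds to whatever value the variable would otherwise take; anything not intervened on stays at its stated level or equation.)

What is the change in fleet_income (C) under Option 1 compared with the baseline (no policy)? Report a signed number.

Baseline:
  Y = 95
  P = 72
  G = 158 + 3·95 − 6·72 = 11
  C = 89 + 2·95 + 3·11 = 312
Option 1 (G := 98, Y + 6):
  Y = 95 + 6 = 101
  P = 72
  G = 98
  C = 89 + 2·101 + 3·98 = 585
Change in C: 585 − 312 = 273

273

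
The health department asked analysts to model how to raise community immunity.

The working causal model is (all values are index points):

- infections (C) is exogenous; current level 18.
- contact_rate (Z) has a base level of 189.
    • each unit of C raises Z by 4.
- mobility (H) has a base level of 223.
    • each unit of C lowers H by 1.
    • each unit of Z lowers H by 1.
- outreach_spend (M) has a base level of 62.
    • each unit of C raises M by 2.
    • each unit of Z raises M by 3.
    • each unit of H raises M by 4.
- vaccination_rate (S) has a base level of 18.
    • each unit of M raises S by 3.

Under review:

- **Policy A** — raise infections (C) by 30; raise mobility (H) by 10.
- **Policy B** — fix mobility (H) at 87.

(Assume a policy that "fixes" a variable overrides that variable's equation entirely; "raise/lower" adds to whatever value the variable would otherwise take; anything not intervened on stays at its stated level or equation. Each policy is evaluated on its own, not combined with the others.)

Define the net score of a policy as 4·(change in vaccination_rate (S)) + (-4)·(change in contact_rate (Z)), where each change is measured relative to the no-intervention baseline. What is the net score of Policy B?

Baseline:
  C = 18
  Z = 189 + 4·18 = 261
  H = 223 − 18 − 261 = -56
  M = 62 + 2·18 + 3·261 + 4·(-56) = 657
  S = 18 + 3·657 = 1989
Policy B (H := 87):
  C = 18
  Z = 189 + 4·18 = 261
  H = 87
  M = 62 + 2·18 + 3·261 + 4·87 = 1229
  S = 18 + 3·1229 = 3705
ΔS = 3705 − 1989 = 1716; ΔZ = 261 − 261 = 0
Score = 4·1716 + (-4)·0 = 6864

6864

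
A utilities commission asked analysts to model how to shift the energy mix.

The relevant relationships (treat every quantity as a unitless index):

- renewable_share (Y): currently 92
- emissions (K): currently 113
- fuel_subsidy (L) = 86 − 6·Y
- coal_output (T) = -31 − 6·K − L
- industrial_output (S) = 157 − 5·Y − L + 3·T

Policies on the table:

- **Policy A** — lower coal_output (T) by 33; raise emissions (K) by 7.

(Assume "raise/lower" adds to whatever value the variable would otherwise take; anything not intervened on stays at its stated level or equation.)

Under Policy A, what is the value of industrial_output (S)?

Policy A (T − 33, K + 7):
  Y = 92
  K = 113 + 7 = 120
  L = 86 − 6·92 = -466
  T = -31 − 6·120 − (-466) (−33 from intervention) = -318
  S = 157 − 5·92 − (-466) + 3·(-318) = -791

-791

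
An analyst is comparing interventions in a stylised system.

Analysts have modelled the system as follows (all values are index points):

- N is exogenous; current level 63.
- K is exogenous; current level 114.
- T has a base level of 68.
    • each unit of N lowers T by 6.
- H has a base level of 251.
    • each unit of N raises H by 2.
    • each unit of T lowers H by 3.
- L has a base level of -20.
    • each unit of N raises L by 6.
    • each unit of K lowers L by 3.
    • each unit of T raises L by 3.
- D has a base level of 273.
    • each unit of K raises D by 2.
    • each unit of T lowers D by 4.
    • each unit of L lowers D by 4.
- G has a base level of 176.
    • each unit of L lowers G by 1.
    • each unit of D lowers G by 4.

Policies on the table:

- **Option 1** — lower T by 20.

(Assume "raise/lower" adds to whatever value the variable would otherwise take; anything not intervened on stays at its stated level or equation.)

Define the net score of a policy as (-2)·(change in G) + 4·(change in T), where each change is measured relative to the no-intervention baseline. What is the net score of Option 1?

2360

Baseline:
  N = 63
  K = 114
  T = 68 − 6·63 = -310
  L = -20 + 6·63 − 3·114 + 3·(-310) = -914
  D = 273 + 2·114 − 4·(-310) − 4·(-914) = 5397
  G = 176 − (-914) − 4·5397 = -20498
Option 1 (T − 20):
  N = 63
  K = 114
  T = 68 − 6·63 (−20 from intervention) = -330
  L = -20 + 6·63 − 3·114 + 3·(-330) = -974
  D = 273 + 2·114 − 4·(-330) − 4·(-974) = 5717
  G = 176 − (-974) − 4·5717 = -21718
ΔG = -21718 − (-20498) = -1220; ΔT = -330 − (-310) = -20
Score = (-2)·(-1220) + 4·(-20) = 2360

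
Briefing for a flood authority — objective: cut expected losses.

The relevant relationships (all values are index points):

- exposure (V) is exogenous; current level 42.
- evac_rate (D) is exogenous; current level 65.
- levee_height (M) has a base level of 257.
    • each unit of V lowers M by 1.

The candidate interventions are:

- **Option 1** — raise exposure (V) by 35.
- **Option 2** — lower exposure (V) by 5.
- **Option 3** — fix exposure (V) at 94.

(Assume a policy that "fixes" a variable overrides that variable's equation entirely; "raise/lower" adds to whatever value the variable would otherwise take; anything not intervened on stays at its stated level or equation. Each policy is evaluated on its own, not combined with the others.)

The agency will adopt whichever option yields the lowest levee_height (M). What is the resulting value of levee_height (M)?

163

Option 1 (V + 35):
  V = 42 + 35 = 77
  M = 257 − 77 = 180
Option 2 (V − 5):
  V = 42 − 5 = 37
  M = 257 − 37 = 220
Option 3 (V := 94):
  V = 94
  M = 257 − 94 = 163
Comparing — Option 1: M=180, Option 2: M=220, Option 3: M=163. Lowest is 163 (Option 3).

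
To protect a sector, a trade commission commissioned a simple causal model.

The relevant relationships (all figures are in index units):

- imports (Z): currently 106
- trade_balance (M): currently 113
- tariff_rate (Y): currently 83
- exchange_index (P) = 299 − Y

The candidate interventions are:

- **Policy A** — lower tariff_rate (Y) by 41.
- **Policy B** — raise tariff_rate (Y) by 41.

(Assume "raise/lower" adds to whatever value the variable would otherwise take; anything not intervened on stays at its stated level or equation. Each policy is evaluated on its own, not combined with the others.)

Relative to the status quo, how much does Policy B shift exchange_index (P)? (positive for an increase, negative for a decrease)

-41

Baseline:
  Y = 83
  P = 299 − 83 = 216
Policy B (Y + 41):
  Y = 83 + 41 = 124
  P = 299 − 124 = 175
Change in P: 175 − 216 = -41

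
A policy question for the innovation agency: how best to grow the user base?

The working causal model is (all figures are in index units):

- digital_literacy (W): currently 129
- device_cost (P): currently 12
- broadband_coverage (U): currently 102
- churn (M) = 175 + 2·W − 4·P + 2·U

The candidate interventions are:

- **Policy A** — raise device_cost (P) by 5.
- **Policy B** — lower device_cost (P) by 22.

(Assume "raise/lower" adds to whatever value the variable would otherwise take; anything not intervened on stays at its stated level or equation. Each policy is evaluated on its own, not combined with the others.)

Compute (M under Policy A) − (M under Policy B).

Policy A (P + 5):
  W = 129
  P = 12 + 5 = 17
  U = 102
  M = 175 + 2·129 − 4·17 + 2·102 = 569
Policy B (P − 22):
  W = 129
  P = 12 − 22 = -10
  U = 102
  M = 175 + 2·129 − 4·(-10) + 2·102 = 677
M: 569 − 677 = -108

-108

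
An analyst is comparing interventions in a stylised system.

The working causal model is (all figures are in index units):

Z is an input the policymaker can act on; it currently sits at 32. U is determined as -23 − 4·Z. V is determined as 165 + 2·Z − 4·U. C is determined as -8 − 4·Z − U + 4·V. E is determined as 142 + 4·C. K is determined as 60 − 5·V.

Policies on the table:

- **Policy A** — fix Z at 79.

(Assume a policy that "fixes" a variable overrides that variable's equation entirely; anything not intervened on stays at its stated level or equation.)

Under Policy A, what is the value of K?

Policy A (Z := 79):
  Z = 79
  U = -23 − 4·79 = -339
  V = 165 + 2·79 − 4·(-339) = 1679
  K = 60 − 5·1679 = -8335

-8335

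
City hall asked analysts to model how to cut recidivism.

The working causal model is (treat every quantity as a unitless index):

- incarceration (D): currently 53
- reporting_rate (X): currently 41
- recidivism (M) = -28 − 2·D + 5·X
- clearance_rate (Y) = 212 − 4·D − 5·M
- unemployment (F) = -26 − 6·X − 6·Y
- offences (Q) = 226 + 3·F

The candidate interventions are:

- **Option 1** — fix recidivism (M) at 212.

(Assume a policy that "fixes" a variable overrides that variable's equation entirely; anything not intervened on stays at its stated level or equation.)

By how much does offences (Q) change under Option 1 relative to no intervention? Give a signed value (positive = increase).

12690

Baseline:
  D = 53
  X = 41
  M = -28 − 2·53 + 5·41 = 71
  Y = 212 − 4·53 − 5·71 = -355
  F = -26 − 6·41 − 6·(-355) = 1858
  Q = 226 + 3·1858 = 5800
Option 1 (M := 212):
  D = 53
  X = 41
  M = 212
  Y = 212 − 4·53 − 5·212 = -1060
  F = -26 − 6·41 − 6·(-1060) = 6088
  Q = 226 + 3·6088 = 18490
Change in Q: 18490 − 5800 = 12690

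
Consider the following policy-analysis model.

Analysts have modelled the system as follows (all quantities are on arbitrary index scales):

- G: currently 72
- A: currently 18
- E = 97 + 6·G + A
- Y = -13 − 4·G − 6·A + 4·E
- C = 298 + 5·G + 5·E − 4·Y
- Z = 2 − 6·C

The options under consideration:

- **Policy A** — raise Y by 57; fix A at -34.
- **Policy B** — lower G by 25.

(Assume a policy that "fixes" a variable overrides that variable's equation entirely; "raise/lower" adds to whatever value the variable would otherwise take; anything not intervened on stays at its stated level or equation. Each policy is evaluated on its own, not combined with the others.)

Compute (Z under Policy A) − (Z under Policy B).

Policy A (Y + 57, A := -34):
  G = 72
  A = -34
  E = 97 + 6·72 + (-34) = 495
  Y = -13 − 4·72 − 6·(-34) + 4·495 (+57 from intervention) = 1940
  C = 298 + 5·72 + 5·495 − 4·1940 = -4627
  Z = 2 − 6·(-4627) = 27764
Policy B (G − 25):
  G = 72 − 25 = 47
  A = 18
  E = 97 + 6·47 + 18 = 397
  Y = -13 − 4·47 − 6·18 + 4·397 = 1279
  C = 298 + 5·47 + 5·397 − 4·1279 = -2598
  Z = 2 − 6·(-2598) = 15590
Z: 27764 − 15590 = 12174

12174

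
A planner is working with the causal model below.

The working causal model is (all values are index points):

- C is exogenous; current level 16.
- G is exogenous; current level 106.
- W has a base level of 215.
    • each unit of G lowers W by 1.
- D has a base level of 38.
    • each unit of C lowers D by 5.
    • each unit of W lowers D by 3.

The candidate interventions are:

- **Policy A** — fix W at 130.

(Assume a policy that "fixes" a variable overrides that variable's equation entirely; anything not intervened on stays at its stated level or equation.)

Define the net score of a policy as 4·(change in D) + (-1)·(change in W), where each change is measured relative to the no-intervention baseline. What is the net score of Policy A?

Baseline:
  C = 16
  G = 106
  W = 215 − 106 = 109
  D = 38 − 5·16 − 3·109 = -369
Policy A (W := 130):
  C = 16
  G = 106
  W = 130
  D = 38 − 5·16 − 3·130 = -432
ΔD = -432 − (-369) = -63; ΔW = 130 − 109 = 21
Score = 4·(-63) + (-1)·21 = -273

-273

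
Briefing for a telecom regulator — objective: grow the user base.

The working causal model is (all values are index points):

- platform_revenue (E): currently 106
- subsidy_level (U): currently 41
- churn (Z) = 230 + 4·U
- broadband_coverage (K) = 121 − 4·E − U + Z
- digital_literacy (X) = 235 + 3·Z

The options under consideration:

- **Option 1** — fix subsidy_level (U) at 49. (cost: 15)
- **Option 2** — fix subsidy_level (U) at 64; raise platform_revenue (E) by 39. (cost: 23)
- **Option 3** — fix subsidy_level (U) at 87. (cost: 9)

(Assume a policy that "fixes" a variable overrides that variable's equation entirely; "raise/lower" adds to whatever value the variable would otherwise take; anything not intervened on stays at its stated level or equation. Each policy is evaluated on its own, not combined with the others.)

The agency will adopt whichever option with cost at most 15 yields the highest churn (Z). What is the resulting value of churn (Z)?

578

Option 1 (U := 49):
  U = 49
  Z = 230 + 4·49 = 426
Option 3 (U := 87):
  U = 87
  Z = 230 + 4·87 = 578
Comparing — Option 1: Z=426, Option 3: Z=578. Highest is 578 (Option 3).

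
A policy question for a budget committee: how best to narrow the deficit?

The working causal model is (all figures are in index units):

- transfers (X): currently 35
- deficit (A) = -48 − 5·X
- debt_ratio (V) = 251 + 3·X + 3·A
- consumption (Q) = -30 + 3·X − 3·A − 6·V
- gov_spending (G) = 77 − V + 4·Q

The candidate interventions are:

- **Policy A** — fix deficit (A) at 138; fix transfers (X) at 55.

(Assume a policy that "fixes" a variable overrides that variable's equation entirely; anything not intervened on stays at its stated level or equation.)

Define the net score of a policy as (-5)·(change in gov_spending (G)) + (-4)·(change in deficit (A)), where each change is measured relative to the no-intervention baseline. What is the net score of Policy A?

Baseline:
  X = 35
  A = -48 − 5·35 = -223
  V = 251 + 3·35 + 3·(-223) = -313
  Q = -30 + 3·35 − 3·(-223) − 6·(-313) = 2622
  G = 77 − (-313) + 4·2622 = 10878
Policy A (A := 138, X := 55):
  X = 55
  A = 138
  V = 251 + 3·55 + 3·138 = 830
  Q = -30 + 3·55 − 3·138 − 6·830 = -5259
  G = 77 − 830 + 4·(-5259) = -21789
ΔG = -21789 − 10878 = -32667; ΔA = 138 − (-223) = 361
Score = (-5)·(-32667) + (-4)·361 = 161891

161891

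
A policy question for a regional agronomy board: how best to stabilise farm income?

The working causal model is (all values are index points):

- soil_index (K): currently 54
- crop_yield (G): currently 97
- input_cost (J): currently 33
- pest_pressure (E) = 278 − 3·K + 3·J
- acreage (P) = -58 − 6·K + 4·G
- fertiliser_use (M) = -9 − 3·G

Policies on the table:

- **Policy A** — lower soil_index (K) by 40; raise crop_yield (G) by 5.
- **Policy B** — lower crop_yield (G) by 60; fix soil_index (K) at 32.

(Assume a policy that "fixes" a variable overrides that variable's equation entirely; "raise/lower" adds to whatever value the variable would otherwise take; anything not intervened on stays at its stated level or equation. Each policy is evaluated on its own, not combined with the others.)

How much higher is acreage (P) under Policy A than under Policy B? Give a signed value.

Policy A (K − 40, G + 5):
  K = 54 − 40 = 14
  G = 97 + 5 = 102
  P = -58 − 6·14 + 4·102 = 266
Policy B (G − 60, K := 32):
  K = 32
  G = 97 − 60 = 37
  P = -58 − 6·32 + 4·37 = -102
P: 266 − (-102) = 368

368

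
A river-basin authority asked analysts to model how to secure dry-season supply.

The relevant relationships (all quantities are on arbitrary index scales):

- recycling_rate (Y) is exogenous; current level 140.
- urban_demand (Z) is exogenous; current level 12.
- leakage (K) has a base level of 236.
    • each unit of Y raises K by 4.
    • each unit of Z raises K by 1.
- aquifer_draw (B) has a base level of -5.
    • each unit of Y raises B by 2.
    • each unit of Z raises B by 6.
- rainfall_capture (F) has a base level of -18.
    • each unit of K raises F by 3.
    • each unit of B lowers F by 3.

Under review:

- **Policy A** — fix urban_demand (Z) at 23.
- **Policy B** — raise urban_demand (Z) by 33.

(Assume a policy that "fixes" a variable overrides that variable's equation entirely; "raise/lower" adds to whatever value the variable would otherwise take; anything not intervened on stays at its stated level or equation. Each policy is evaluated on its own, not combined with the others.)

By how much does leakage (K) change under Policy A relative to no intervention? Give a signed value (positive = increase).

11

Baseline:
  Y = 140
  Z = 12
  K = 236 + 4·140 + 12 = 808
Policy A (Z := 23):
  Y = 140
  Z = 23
  K = 236 + 4·140 + 23 = 819
Change in K: 819 − 808 = 11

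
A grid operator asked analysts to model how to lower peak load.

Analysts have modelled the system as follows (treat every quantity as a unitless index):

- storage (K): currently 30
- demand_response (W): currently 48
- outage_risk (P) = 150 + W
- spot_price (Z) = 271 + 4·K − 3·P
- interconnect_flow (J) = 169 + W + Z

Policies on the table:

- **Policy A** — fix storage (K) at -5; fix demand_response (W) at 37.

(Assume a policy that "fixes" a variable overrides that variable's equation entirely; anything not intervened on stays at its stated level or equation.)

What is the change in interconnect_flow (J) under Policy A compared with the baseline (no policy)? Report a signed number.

-118

Baseline:
  K = 30
  W = 48
  P = 150 + 48 = 198
  Z = 271 + 4·30 − 3·198 = -203
  J = 169 + 48 + (-203) = 14
Policy A (K := -5, W := 37):
  K = -5
  W = 37
  P = 150 + 37 = 187
  Z = 271 + 4·(-5) − 3·187 = -310
  J = 169 + 37 + (-310) = -104
Change in J: -104 − 14 = -118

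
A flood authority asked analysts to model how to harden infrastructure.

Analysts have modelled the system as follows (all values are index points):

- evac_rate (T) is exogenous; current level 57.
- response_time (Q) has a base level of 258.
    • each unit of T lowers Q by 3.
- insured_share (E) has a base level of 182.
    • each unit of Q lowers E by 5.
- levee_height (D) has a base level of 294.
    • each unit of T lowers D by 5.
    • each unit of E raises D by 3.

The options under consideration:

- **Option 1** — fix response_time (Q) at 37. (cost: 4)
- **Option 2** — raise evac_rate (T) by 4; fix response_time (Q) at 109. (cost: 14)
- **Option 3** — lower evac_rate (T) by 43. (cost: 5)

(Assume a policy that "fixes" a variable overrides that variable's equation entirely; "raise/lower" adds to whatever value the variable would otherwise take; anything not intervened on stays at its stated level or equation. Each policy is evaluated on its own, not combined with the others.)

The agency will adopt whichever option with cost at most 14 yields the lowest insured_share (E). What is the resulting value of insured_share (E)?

-898

Option 1 (Q := 37):
  T = 57
  Q = 37
  E = 182 − 5·37 = -3
Option 2 (T + 4, Q := 109):
  T = 57 + 4 = 61
  Q = 109
  E = 182 − 5·109 = -363
Option 3 (T − 43):
  T = 57 − 43 = 14
  Q = 258 − 3·14 = 216
  E = 182 − 5·216 = -898
Comparing — Option 1: E=-3, Option 2: E=-363, Option 3: E=-898. Lowest is -898 (Option 3).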